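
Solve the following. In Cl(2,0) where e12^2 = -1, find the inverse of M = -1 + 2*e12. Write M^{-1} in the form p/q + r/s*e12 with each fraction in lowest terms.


M = -1 + 2*e12, where e12^2 = -1.
Since M commutes with its reverse ~M = a - b*e12, M * ~M = a^2 - b^2*e12^2 = a^2 + b^2.
So M^{-1} = ~M / (a^2 + b^2) = (a - b*e12)/(a^2 + b^2).
a^2 + b^2 = 1 + 4 = 5
Scalar part = -1/5 = -1/5
Bivector coeff = -2/5 = -2/5
M^{-1} = -1/5 - 2/5*e12


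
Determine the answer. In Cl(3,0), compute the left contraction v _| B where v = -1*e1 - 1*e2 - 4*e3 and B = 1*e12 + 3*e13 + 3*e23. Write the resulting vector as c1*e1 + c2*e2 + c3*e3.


Left contraction v _| B = <vB>_1 (grade-1 part of the geometric product vB).
Using e1_|e12 = e2, e2_|e12 = -e1, e1_|e13 = e3, e3_|e13 = -e1, e2_|e23 = e3, e3_|e23 = -e2:
e1 coeff: -v2*b12 - v3*b13 = -(-1)*(1) - (-4)*(3) = 13
e2 coeff: v1*b12 - v3*b23 = (-1)*(1) - (-4)*(3) = 11
e3 coeff: v1*b13 + v2*b23 = (-1)*(3) + (-1)*(3) = -6
v _| B = 13*e1 + 11*e2 - 6*e3


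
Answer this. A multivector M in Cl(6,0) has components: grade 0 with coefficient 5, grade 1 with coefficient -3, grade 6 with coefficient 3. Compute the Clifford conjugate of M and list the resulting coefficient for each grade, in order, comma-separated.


Clifford conjugate sign for grade k: (-1)^(k(k+1)/2)
Grade 0: (-1)^(0*1/2) = (-1)^0 = 1, coeff 5 -> 5
Grade 1: (-1)^(1*2/2) = (-1)^1 = -1, coeff -3 -> 3
Grade 6: (-1)^(6*7/2) = (-1)^21 = -1, coeff 3 -> -3
Conjugated coefficients: 5, 3, -3


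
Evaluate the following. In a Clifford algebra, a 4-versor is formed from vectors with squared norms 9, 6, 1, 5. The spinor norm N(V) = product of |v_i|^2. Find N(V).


Spinor norm N(V) = |v1|^2 * |v2|^2 * ... * |v4|^2
= 9 * 6 * 1 * 5
Running product: 9, 54, 54, 270
N(V) = 270


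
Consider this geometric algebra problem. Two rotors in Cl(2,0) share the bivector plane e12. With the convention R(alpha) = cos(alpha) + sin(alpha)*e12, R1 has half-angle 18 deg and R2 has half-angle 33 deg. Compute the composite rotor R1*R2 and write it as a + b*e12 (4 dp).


Same-plane rotors commute and their half-angles add:
R1*R2 = cos(a1 + a2) + sin(a1 + a2)*e12.
a1 + a2 = 18 + 33 = 51 deg
cos(51 deg) = 0.6293
sin(51 deg) = 0.7771
R1*R2 = 0.6293 + 0.7771*e12


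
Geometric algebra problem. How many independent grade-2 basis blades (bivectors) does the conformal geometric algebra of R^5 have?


The conformal model of R^5 uses Cl(6,1) with m = 5 + 2 = 7 generators.
Number of grade-2 blades = C(m, 2) = C(7, 2)
= 7*6/2 = 21


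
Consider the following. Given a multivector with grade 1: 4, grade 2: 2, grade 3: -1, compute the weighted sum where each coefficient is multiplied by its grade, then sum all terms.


Grade-weighted sum = sum of grade_k * coefficient_k
1*4 = 4
2*2 = 4
3*(-1) = -3
Total = 4 + 4 + (-3) = 5


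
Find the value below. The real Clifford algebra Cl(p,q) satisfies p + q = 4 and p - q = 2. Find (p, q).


We need p + q = 4 and p - q = 2.
Adding: 2p = 4 + 2 = 6, so p = 3.
Then q = 4 - 3 = 1.
(p, q) = (3, 1)


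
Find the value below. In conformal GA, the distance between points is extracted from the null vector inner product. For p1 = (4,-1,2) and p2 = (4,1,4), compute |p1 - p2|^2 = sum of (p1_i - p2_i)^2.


p1 - p2 = (0, -2, -2)
|p1 - p2|^2 = 0^2 + (-2)^2 + (-2)^2
= 0 + 4 + 4
= 8


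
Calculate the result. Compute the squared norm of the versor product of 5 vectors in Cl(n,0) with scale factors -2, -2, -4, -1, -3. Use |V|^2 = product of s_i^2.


Each vector v_i has |v_i|^2 = s_i^2
Squared scales: (-2)^2 = 4, (-2)^2 = 4, (-4)^2 = 16, (-1)^2 = 1, (-3)^2 = 9
|V|^2 = 4 * 4 * 16 * 1 * 9
= 2304


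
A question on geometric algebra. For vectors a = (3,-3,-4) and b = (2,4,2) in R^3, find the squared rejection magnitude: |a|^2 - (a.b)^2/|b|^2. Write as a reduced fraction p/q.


|a|^2 = 3^2 + (-3)^2 + (-4)^2 = 34
|b|^2 = 2^2 + 4^2 + 2^2 = 24
a . b = 3*2 + (-3)*4 + (-4)*2 = -14
(a.b)^2 = (-14)^2 = 196
|rej|^2 = 34 - 196/24
= (816 - 196)/24
= 620/24
In lowest terms: 155/6


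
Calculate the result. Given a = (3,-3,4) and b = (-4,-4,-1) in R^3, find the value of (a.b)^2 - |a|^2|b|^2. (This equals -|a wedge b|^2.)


a . b = 3*(-4) + (-3)*(-4) + 4*(-1)
= -12 + 12 + (-4) = -4
|a|^2 = 3^2 + (-3)^2 + 4^2 = 34
|b|^2 = (-4)^2 + (-4)^2 + (-1)^2 = 33
(a.b)^2 = (-4)^2 = 16
|a|^2 * |b|^2 = 34 * 33 = 1122
Result = 16 - 1122 = -1106


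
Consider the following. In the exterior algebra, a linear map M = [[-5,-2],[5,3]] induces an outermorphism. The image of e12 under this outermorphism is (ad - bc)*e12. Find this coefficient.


The outermorphism of a linear map f sends e1^e2 to f(e1)^f(e2).
f(e1) = -5*e1 + 5*e2
f(e2) = -2*e1 + 3*e2
f(e1) ^ f(e2) = (-5*e1 + 5*e2) ^ (-2*e1 + 3*e2)
= (-5)*3*e12 + 5*(-2)*e21
= (-15 - (-10))*e12
= -5*e12
Coefficient = -5


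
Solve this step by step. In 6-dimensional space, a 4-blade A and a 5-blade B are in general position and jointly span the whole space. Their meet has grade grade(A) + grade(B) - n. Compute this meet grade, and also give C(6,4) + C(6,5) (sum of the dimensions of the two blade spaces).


Meet grade = grade(A) + grade(B) - n
= 4 + 5 - 6 = 3
C(6,4) = 15
C(6,5) = 6
dim_A + dim_B = 15 + 6 = 21


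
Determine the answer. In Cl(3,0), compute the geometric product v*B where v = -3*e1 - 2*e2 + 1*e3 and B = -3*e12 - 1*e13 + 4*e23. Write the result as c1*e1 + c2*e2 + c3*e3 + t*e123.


vB has grade-1 (vector) and grade-3 (trivector) parts: vB = (v _| B) + (v ^ B).
Vector part <vB>_1:
  e1: -v2*b12 - v3*b13 = -(-2)*(-3) - (1)*(-1) = -5
  e2: v1*b12 - v3*b23 = (-3)*(-3) - (1)*(4) = 5
  e3: v1*b13 + v2*b23 = (-3)*(-1) + (-2)*(4) = -5
Trivector part <vB>_3:
  e123: v1*b23 - v2*b13 + v3*b12 = (-3)*(4) - (-2)*(-1) + (1)*(-3) = -17
vB = -5*e1 + 5*e2 - 5*e3 - 17*e123


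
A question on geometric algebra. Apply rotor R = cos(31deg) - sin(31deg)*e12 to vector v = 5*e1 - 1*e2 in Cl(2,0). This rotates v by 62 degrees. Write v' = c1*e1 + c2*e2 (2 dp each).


Rotor R = cos(31deg) - sin(31deg)*e12
Rotation angle theta = 2 * 31 = 62 degrees
v' = R*v*~R rotates v by theta.
cos(62deg) = 0.4695, sin(62deg) = 0.8829
v'_1 = 5*cos(62deg) - (-1)*sin(62deg)
= 5*0.4695 - (-1)*0.8829
= 3.23
v'_2 = 5*sin(62deg) + (-1)*cos(62deg)
= 5*0.8829 + (-1)*0.4695
= 3.95
v' = 3.23*e1 + 3.95*e2


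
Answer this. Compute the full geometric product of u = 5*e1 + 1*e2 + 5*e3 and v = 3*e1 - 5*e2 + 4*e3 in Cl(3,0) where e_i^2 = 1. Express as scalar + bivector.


In Cl(3,0): e_i^2 = 1, e_ie_j = -e_je_i for i != j.
Scalar part = u . v = 5*3 + 1*(-5) + 5*4
= 15 + (-5) + 20 = 30
e12 coeff = 5*(-5) - 1*3 = -25 - 3 = -28
e13 coeff = 5*4 - 5*3 = 20 - 15 = 5
e23 coeff = 1*4 - 5*(-5) = 4 - (-25) = 29
uv = 30 - 28*e12 + 5*e13 + 29*e23


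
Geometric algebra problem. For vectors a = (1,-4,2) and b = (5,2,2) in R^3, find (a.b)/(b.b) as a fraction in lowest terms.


Projection coefficient = (a . b) / (b . b)
a . b = 1*5 + (-4)*2 + 2*2
= 5 + (-8) + 4 = 1
b . b = 5^2 + 2^2 + 2^2
= 25 + 4 + 4 = 33
Coefficient = 1/33
In lowest terms: 1/33


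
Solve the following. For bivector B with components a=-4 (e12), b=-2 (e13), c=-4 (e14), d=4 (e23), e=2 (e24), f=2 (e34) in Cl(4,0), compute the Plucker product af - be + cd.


Plucker relation: af - be + cd
a*f = (-4)*2 = -8
b*e = (-2)*2 = -4
c*d = (-4)*4 = -16
af - be + cd = -8 - (-4) + (-16)
= -20


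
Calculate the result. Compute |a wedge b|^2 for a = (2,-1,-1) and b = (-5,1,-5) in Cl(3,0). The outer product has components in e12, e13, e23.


a wedge b = (a1*b2 - a2*b1)*e12 + (a1*b3 - a3*b1)*e13 + (a2*b3 - a3*b2)*e23
e12 coeff: 2*1 - (-1)*(-5) = 2 - 5 = -3
e13 coeff: 2*(-5) - (-1)*(-5) = -10 - 5 = -15
e23 coeff: (-1)*(-5) - (-1)*1 = 5 - (-1) = 6
|a wedge b|^2 = (-3)^2 + (-15)^2 + 6^2
= 9 + 225 + 36
= 270


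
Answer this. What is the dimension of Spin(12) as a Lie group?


Spin(n) double-covers SO(n); both have Lie algebra so(n) of dimension n(n-1)/2.
n = 12
n(n-1) = 12 * 11 = 132
dim Spin(12) = 132/2 = 66


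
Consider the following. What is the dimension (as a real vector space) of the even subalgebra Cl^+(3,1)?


Even subalgebra dimension = 2^(n-1)
n = 3 + 1 = 4
2^(4 - 1) = 2^3 = 8
Verification: sum of C(4,k) for even k = 1 + 6 + 1 = 8
Result = 8


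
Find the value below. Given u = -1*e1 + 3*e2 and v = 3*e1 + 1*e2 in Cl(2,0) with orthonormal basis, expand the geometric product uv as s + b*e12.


Expand: (-1*e1 + 3*e2)(3*e1 + 1*e2)
= (-1)*3*e1e1 + (-1)*1*e1e2 + 3*3*e2e1 + 3*1*e2e2
Using e1^2 = e2^2 = 1, e2e1 = -e1e2:
Scalar part s = (-1)*3 + 3*1 = -3 + 3 = 0
Bivector part b = (-1)*1 - 3*3 = -1 - 9 = -10
uv = 0 - 10*e12


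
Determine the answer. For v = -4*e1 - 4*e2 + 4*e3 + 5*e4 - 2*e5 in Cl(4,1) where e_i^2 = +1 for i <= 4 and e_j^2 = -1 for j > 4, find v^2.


v^2 = sum of c_i^2 * e_i^2
Positive signature terms (e_i^2 = +1): (-4)^2 + (-4)^2 + 4^2 + 5^2 = 73
Negative signature terms (e_j^2 = -1): (-2)^2 = 4
v^2 = 73 - 4 = 69


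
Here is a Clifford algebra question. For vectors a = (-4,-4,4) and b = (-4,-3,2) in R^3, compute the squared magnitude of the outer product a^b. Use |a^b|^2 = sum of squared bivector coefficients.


a wedge b = (a1*b2 - a2*b1)*e12 + (a1*b3 - a3*b1)*e13 + (a2*b3 - a3*b2)*e23
e12 coeff: (-4)*(-3) - (-4)*(-4) = 12 - 16 = -4
e13 coeff: (-4)*2 - 4*(-4) = -8 - (-16) = 8
e23 coeff: (-4)*2 - 4*(-3) = -8 - (-12) = 4
|a wedge b|^2 = (-4)^2 + 8^2 + 4^2
= 16 + 64 + 16
= 96


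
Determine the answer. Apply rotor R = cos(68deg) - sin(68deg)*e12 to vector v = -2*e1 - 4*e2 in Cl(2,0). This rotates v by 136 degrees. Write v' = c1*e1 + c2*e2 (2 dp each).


Rotor R = cos(68deg) - sin(68deg)*e12
Rotation angle theta = 2 * 68 = 136 degrees
v' = R*v*~R rotates v by theta.
cos(136deg) = -0.7193, sin(136deg) = 0.6947
v'_1 = -2*cos(136deg) - (-4)*sin(136deg)
= -2*(-0.7193) - (-4)*0.6947
= 4.22
v'_2 = -2*sin(136deg) + (-4)*cos(136deg)
= -2*0.6947 + (-4)*(-0.7193)
= 1.49
v' = 4.22*e1 + 1.49*e2


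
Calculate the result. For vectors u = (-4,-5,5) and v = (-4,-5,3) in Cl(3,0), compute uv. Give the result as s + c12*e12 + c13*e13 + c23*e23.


In Cl(3,0): e_i^2 = 1, e_ie_j = -e_je_i for i != j.
Scalar part = u . v = (-4)*(-4) + (-5)*(-5) + 5*3
= 16 + 25 + 15 = 56
e12 coeff = (-4)*(-5) - (-5)*(-4) = 20 - 20 = 0
e13 coeff = (-4)*3 - 5*(-4) = -12 - (-20) = 8
e23 coeff = (-5)*3 - 5*(-5) = -15 - (-25) = 10
uv = 56 + 0*e12 + 8*e13 + 10*e23


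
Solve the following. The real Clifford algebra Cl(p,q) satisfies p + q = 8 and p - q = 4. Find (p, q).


We need p + q = 8 and p - q = 4.
Adding: 2p = 8 + 4 = 12, so p = 6.
Then q = 8 - 6 = 2.
(p, q) = (6, 2)


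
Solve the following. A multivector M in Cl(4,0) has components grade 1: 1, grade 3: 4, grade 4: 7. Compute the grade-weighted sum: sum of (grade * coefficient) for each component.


Grade-weighted sum = sum of grade_k * coefficient_k
1*1 = 1
3*4 = 12
4*7 = 28
Total = 1 + 12 + 28 = 41


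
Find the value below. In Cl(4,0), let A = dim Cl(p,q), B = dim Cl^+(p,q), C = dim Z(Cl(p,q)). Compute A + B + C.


n = 4 + 0 = 4
Total dim = 2^4 = 16
Even subalgebra dim = 2^3 = 8
n is even, so center dim = 1
Sum = 16 + 8 + 1 = 25


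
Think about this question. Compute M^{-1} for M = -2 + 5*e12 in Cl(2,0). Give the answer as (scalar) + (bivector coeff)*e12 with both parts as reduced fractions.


M = -2 + 5*e12, where e12^2 = -1.
Since M commutes with its reverse ~M = a - b*e12, M * ~M = a^2 - b^2*e12^2 = a^2 + b^2.
So M^{-1} = ~M / (a^2 + b^2) = (a - b*e12)/(a^2 + b^2).
a^2 + b^2 = 4 + 25 = 29
Scalar part = -2/29 = -2/29
Bivector coeff = -5/29 = -5/29
M^{-1} = -2/29 - 5/29*e12


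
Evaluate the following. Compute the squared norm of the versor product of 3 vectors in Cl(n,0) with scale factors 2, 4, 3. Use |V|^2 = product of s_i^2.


Each vector v_i has |v_i|^2 = s_i^2
Squared scales: 2^2 = 4, 4^2 = 16, 3^2 = 9
|V|^2 = 4 * 16 * 9
= 576


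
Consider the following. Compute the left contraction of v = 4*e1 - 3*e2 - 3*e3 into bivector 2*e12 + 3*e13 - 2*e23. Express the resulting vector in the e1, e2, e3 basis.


Left contraction v _| B = <vB>_1 (grade-1 part of the geometric product vB).
Using e1_|e12 = e2, e2_|e12 = -e1, e1_|e13 = e3, e3_|e13 = -e1, e2_|e23 = e3, e3_|e23 = -e2:
e1 coeff: -v2*b12 - v3*b13 = -(-3)*(2) - (-3)*(3) = 15
e2 coeff: v1*b12 - v3*b23 = (4)*(2) - (-3)*(-2) = 2
e3 coeff: v1*b13 + v2*b23 = (4)*(3) + (-3)*(-2) = 18
v _| B = 15*e1 + 2*e2 + 18*e3


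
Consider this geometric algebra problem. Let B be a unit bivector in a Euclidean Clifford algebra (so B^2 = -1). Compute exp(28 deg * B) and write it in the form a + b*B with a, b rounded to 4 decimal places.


For a unit bivector B with B^2 = -1, the exponential series gives
e^(theta*B) = cos(theta) + sin(theta)*B (the GA analogue of Euler's formula).
theta = 28 degrees = 0.488692 rad
cos(28 deg) = 0.8829
sin(28 deg) = 0.4695
exp(theta*B) = 0.8829 + 0.4695*B


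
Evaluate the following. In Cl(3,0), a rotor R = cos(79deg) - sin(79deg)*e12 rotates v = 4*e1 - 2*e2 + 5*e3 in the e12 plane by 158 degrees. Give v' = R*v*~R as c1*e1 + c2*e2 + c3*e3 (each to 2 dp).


Rotor R = cos(79deg) - sin(79deg)*e12
Rotation angle theta = 2 * 79 = 158 degrees in the e12 plane (e1 -> e2).
The component perpendicular to the plane (e3) is invariant: v'_3 = v3 = 5.00
cos(158deg) = -0.9272, sin(158deg) = 0.3746
v'_1 = v1*cos(theta) - v2*sin(theta) = 4*(-0.9272) - (-2)*0.3746 = -2.96
v'_2 = v1*sin(theta) + v2*cos(theta) = 4*0.3746 + (-2)*(-0.9272) = 3.35
v' = -2.96*e1 + 3.35*e2 + 5.00*e3


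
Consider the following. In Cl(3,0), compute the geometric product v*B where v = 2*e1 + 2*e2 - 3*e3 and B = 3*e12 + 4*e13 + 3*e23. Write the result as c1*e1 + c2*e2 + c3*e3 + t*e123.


vB has grade-1 (vector) and grade-3 (trivector) parts: vB = (v _| B) + (v ^ B).
Vector part <vB>_1:
  e1: -v2*b12 - v3*b13 = -(2)*(3) - (-3)*(4) = 6
  e2: v1*b12 - v3*b23 = (2)*(3) - (-3)*(3) = 15
  e3: v1*b13 + v2*b23 = (2)*(4) + (2)*(3) = 14
Trivector part <vB>_3:
  e123: v1*b23 - v2*b13 + v3*b12 = (2)*(3) - (2)*(4) + (-3)*(3) = -11
vB = 6*e1 + 15*e2 + 14*e3 - 11*e123


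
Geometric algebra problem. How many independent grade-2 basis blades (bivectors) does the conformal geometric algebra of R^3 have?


The conformal model of R^3 uses Cl(4,1) with m = 3 + 2 = 5 generators.
Number of grade-2 blades = C(m, 2) = C(5, 2)
= 5*4/2 = 10


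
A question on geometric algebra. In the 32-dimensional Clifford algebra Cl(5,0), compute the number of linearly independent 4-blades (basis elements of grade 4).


Number of grade-k basis blades in Cl(p,q) with n = p + q is C(n, k).
n = 5 + 0 = 5
C(5, 4) = 5! / (4! * 1!)
= 120 / (24 * 1)
= 5


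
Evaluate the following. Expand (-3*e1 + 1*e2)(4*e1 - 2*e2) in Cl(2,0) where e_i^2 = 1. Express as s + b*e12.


Expand: (-3*e1 + 1*e2)(4*e1 - 2*e2)
= (-3)*4*e1e1 + (-3)*(-2)*e1e2 + 1*4*e2e1 + 1*(-2)*e2e2
Using e1^2 = e2^2 = 1, e2e1 = -e1e2:
Scalar part s = (-3)*4 + 1*(-2) = -12 + (-2) = -14
Bivector part b = (-3)*(-2) - 1*4 = 6 - 4 = 2
uv = -14 + 2*e12


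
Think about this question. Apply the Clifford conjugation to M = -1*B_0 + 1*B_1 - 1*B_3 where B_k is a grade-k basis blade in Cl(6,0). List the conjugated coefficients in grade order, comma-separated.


Clifford conjugate sign for grade k: (-1)^(k(k+1)/2)
Grade 0: (-1)^(0*1/2) = (-1)^0 = 1, coeff -1 -> -1
Grade 1: (-1)^(1*2/2) = (-1)^1 = -1, coeff 1 -> -1
Grade 3: (-1)^(3*4/2) = (-1)^6 = 1, coeff -1 -> -1
Conjugated coefficients: -1, -1, -1


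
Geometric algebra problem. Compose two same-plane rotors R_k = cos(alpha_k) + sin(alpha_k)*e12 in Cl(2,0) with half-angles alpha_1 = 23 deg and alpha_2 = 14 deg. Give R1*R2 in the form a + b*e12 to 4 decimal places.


Same-plane rotors commute and their half-angles add:
R1*R2 = cos(a1 + a2) + sin(a1 + a2)*e12.
a1 + a2 = 23 + 14 = 37 deg
cos(37 deg) = 0.7986
sin(37 deg) = 0.6018
R1*R2 = 0.7986 + 0.6018*e12


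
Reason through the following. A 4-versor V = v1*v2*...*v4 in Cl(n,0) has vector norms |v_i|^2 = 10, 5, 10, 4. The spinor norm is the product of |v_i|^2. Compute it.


Spinor norm N(V) = |v1|^2 * |v2|^2 * ... * |v4|^2
= 10 * 5 * 10 * 4
Running product: 10, 50, 500, 2000
N(V) = 2000


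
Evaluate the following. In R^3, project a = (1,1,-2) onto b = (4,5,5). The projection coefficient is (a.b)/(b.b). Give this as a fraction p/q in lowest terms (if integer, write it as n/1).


Projection coefficient = (a . b) / (b . b)
a . b = 1*4 + 1*5 + (-2)*5
= 4 + 5 + (-10) = -1
b . b = 4^2 + 5^2 + 5^2
= 16 + 25 + 25 = 66
Coefficient = -1/66
In lowest terms: -1/66


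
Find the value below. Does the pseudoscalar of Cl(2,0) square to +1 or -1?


The pseudoscalar I = e1...e_n (product of all n generators) of Cl(p,q) satisfies I^2 = (-1)^(q + n(n-1)/2).
p = 2, q = 0, n = p + q = 2
n(n-1)/2 = 2 * 1 / 2 = 1
Exponent = q + n(n-1)/2 = 0 + 1 = 1
I^2 = (-1)^1 = -1


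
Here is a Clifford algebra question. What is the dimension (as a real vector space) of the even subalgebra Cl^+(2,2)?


Even subalgebra dimension = 2^(n-1)
n = 2 + 2 = 4
2^(4 - 1) = 2^3 = 8
Verification: sum of C(4,k) for even k = 1 + 6 + 1 = 8
Result = 8


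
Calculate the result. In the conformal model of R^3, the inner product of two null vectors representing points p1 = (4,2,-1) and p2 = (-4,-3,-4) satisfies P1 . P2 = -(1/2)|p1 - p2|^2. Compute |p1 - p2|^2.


p1 - p2 = (8, 5, 3)
|p1 - p2|^2 = 8^2 + 5^2 + 3^2
= 64 + 25 + 9
= 98


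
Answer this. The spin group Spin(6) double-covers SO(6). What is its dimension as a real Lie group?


Spin(n) double-covers SO(n); both have Lie algebra so(n) of dimension n(n-1)/2.
n = 6
n(n-1) = 6 * 5 = 30
dim Spin(6) = 30/2 = 15


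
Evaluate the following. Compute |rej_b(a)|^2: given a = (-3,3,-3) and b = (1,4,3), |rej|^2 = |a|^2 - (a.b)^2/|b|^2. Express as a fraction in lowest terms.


|a|^2 = (-3)^2 + 3^2 + (-3)^2 = 27
|b|^2 = 1^2 + 4^2 + 3^2 = 26
a . b = (-3)*1 + 3*4 + (-3)*3 = 0
(a.b)^2 = 0^2 = 0
|rej|^2 = 27 - 0/26
= (702 - 0)/26
= 702/26
In lowest terms: 27/1


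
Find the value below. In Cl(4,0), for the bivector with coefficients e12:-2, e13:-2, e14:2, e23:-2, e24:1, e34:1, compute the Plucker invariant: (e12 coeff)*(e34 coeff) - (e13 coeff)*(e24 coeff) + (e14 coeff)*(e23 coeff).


Plucker relation: af - be + cd
a*f = (-2)*1 = -2
b*e = (-2)*1 = -2
c*d = 2*(-2) = -4
af - be + cd = -2 - (-2) + (-4)
= -4


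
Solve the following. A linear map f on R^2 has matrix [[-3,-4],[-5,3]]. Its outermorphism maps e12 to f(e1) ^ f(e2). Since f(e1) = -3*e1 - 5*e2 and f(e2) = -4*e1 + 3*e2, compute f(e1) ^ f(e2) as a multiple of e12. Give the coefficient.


The outermorphism of a linear map f sends e1^e2 to f(e1)^f(e2).
f(e1) = -3*e1 - 5*e2
f(e2) = -4*e1 + 3*e2
f(e1) ^ f(e2) = (-3*e1 - 5*e2) ^ (-4*e1 + 3*e2)
= (-3)*3*e12 + (-5)*(-4)*e21
= (-9 - 20)*e12
= -29*e12
Coefficient = -29


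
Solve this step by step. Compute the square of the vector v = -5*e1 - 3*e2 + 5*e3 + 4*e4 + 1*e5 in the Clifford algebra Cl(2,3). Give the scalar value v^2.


v^2 = sum of c_i^2 * e_i^2
Positive signature terms (e_i^2 = +1): (-5)^2 + (-3)^2 = 34
Negative signature terms (e_j^2 = -1): 5^2 + 4^2 + 1^2 = 42
v^2 = 34 - 42 = -8


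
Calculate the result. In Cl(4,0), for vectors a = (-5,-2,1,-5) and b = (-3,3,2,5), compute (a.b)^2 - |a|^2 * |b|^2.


a . b = (-5)*(-3) + (-2)*3 + 1*2 + (-5)*5
= 15 + (-6) + 2 + (-25) = -14
|a|^2 = (-5)^2 + (-2)^2 + 1^2 + (-5)^2 = 55
|b|^2 = (-3)^2 + 3^2 + 2^2 + 5^2 = 47
(a.b)^2 = (-14)^2 = 196
|a|^2 * |b|^2 = 55 * 47 = 2585
Result = 196 - 2585 = -2389


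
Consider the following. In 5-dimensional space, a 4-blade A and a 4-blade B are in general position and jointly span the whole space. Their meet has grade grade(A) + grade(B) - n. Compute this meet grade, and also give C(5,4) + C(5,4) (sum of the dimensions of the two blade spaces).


Meet grade = grade(A) + grade(B) - n
= 4 + 4 - 5 = 3
C(5,4) = 5
C(5,4) = 5
dim_A + dim_B = 5 + 5 = 10


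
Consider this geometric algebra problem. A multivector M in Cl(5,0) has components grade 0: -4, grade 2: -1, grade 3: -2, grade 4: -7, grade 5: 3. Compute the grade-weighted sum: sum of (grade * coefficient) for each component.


Grade-weighted sum = sum of grade_k * coefficient_k
0*(-4) = 0
2*(-1) = -2
3*(-2) = -6
4*(-7) = -28
5*3 = 15
Total = 0 + (-2) + (-6) + (-28) + 15 = -21


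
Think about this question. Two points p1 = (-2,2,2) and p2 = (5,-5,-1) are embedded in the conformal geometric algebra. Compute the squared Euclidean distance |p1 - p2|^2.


p1 - p2 = (-7, 7, 3)
|p1 - p2|^2 = (-7)^2 + 7^2 + 3^2
= 49 + 49 + 9
= 107


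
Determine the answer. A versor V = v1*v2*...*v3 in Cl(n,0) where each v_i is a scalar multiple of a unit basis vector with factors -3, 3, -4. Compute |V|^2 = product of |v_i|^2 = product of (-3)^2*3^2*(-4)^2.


Each vector v_i has |v_i|^2 = s_i^2
Squared scales: (-3)^2 = 9, 3^2 = 9, (-4)^2 = 16
|V|^2 = 9 * 9 * 16
= 1296


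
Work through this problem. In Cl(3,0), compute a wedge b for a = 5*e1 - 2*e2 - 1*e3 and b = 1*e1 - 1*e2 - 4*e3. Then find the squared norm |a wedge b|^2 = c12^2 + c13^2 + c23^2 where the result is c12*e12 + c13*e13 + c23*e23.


a wedge b = (a1*b2 - a2*b1)*e12 + (a1*b3 - a3*b1)*e13 + (a2*b3 - a3*b2)*e23
e12 coeff: 5*(-1) - (-2)*1 = -5 - (-2) = -3
e13 coeff: 5*(-4) - (-1)*1 = -20 - (-1) = -19
e23 coeff: (-2)*(-4) - (-1)*(-1) = 8 - 1 = 7
|a wedge b|^2 = (-3)^2 + (-19)^2 + 7^2
= 9 + 361 + 49
= 419


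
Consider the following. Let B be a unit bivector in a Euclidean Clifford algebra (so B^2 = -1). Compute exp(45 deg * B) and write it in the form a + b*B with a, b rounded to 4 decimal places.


For a unit bivector B with B^2 = -1, the exponential series gives
e^(theta*B) = cos(theta) + sin(theta)*B (the GA analogue of Euler's formula).
theta = 45 degrees = 0.785398 rad
cos(45 deg) = 0.7071
sin(45 deg) = 0.7071
exp(theta*B) = 0.7071 + 0.7071*B


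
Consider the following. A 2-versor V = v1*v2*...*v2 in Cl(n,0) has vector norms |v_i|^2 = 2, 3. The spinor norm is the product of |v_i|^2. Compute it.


Spinor norm N(V) = |v1|^2 * |v2|^2 * ... * |v2|^2
= 2 * 3
Running product: 2, 6
N(V) = 6


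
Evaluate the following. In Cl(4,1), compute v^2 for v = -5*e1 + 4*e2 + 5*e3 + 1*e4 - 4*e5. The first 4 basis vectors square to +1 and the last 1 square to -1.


v^2 = sum of c_i^2 * e_i^2
Positive signature terms (e_i^2 = +1): (-5)^2 + 4^2 + 5^2 + 1^2 = 67
Negative signature terms (e_j^2 = -1): (-4)^2 = 16
v^2 = 67 - 16 = 51


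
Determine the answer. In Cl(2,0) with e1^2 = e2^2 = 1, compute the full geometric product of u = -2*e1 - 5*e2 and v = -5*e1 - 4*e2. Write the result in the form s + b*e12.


Expand: (-2*e1 - 5*e2)(-5*e1 - 4*e2)
= (-2)*(-5)*e1e1 + (-2)*(-4)*e1e2 + (-5)*(-5)*e2e1 + (-5)*(-4)*e2e2
Using e1^2 = e2^2 = 1, e2e1 = -e1e2:
Scalar part s = (-2)*(-5) + (-5)*(-4) = 10 + 20 = 30
Bivector part b = (-2)*(-4) - (-5)*(-5) = 8 - 25 = -17
uv = 30 - 17*e12


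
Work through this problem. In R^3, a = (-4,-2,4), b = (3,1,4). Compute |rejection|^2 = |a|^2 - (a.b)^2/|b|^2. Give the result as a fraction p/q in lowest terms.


|a|^2 = (-4)^2 + (-2)^2 + 4^2 = 36
|b|^2 = 3^2 + 1^2 + 4^2 = 26
a . b = (-4)*3 + (-2)*1 + 4*4 = 2
(a.b)^2 = 2^2 = 4
|rej|^2 = 36 - 4/26
= (936 - 4)/26
= 932/26
In lowest terms: 466/13


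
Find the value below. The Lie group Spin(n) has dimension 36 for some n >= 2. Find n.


dim Spin(n) = dim so(n) = n(n-1)/2.
Solve n(n-1)/2 = 36, i.e. n^2 - n - 72 = 0.
Discriminant = 1 + 8*36 = 289
n = (1 + sqrt(289))/2 = (1 + 17)/2 = 9


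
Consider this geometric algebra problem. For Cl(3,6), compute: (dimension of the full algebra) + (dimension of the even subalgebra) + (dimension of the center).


n = 3 + 6 = 9
Total dim = 2^9 = 512
Even subalgebra dim = 2^8 = 256
n is odd, so center dim = 2
Sum = 512 + 256 + 2 = 770


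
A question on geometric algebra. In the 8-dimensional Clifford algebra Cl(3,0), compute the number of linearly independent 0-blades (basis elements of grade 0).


Number of grade-k basis blades in Cl(p,q) with n = p + q is C(n, k).
n = 3 + 0 = 3
C(3, 0) = 3! / (0! * 3!)
= 6 / (1 * 6)
= 1


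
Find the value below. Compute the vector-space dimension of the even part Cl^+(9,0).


Even subalgebra dimension = 2^(n-1)
n = 9 + 0 = 9
2^(9 - 1) = 2^8 = 256
Verification: sum of C(9,k) for even k = 1 + 36 + 126 + 84 + 9 = 256
Result = 256


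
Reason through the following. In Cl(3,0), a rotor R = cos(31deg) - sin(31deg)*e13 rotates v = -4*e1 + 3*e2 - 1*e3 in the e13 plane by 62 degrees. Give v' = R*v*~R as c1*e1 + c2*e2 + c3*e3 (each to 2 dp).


Rotor R = cos(31deg) - sin(31deg)*e13
Rotation angle theta = 2 * 31 = 62 degrees in the e13 plane (e1 -> e3).
The component perpendicular to the plane (e2) is invariant: v'_2 = v2 = 3.00
cos(62deg) = 0.4695, sin(62deg) = 0.8829
v'_1 = v1*cos(theta) - v3*sin(theta) = -4*0.4695 - (-1)*0.8829 = -0.99
v'_3 = v1*sin(theta) + v3*cos(theta) = -4*0.8829 + (-1)*0.4695 = -4.00
v' = -0.99*e1 + 3.00*e2 - 4.00*e3


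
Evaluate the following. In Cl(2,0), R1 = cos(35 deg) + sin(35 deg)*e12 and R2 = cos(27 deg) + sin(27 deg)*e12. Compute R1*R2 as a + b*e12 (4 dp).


Same-plane rotors commute and their half-angles add:
R1*R2 = cos(a1 + a2) + sin(a1 + a2)*e12.
a1 + a2 = 35 + 27 = 62 deg
cos(62 deg) = 0.4695
sin(62 deg) = 0.8829
R1*R2 = 0.4695 + 0.8829*e12


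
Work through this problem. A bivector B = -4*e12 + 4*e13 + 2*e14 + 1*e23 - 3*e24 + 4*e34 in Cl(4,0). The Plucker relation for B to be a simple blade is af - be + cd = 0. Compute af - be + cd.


Plucker relation: af - be + cd
a*f = (-4)*4 = -16
b*e = 4*(-3) = -12
c*d = 2*1 = 2
af - be + cd = -16 - (-12) + 2
= -2


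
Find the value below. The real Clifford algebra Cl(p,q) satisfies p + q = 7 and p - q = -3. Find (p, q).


We need p + q = 7 and p - q = -3.
Adding: 2p = 7 + (-3) = 4, so p = 2.
Then q = 7 - 2 = 5.
(p, q) = (2, 5)


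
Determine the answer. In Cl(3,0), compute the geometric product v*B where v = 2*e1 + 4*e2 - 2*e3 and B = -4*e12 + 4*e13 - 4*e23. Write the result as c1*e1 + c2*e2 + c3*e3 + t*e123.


vB has grade-1 (vector) and grade-3 (trivector) parts: vB = (v _| B) + (v ^ B).
Vector part <vB>_1:
  e1: -v2*b12 - v3*b13 = -(4)*(-4) - (-2)*(4) = 24
  e2: v1*b12 - v3*b23 = (2)*(-4) - (-2)*(-4) = -16
  e3: v1*b13 + v2*b23 = (2)*(4) + (4)*(-4) = -8
Trivector part <vB>_3:
  e123: v1*b23 - v2*b13 + v3*b12 = (2)*(-4) - (4)*(4) + (-2)*(-4) = -16
vB = 24*e1 - 16*e2 - 8*e3 - 16*e123


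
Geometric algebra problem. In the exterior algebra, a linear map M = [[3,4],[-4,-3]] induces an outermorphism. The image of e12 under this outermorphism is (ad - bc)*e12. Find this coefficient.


The outermorphism of a linear map f sends e1^e2 to f(e1)^f(e2).
f(e1) = 3*e1 - 4*e2
f(e2) = 4*e1 - 3*e2
f(e1) ^ f(e2) = (3*e1 - 4*e2) ^ (4*e1 - 3*e2)
= 3*(-3)*e12 + (-4)*4*e21
= (-9 - (-16))*e12
= 7*e12
Coefficient = 7


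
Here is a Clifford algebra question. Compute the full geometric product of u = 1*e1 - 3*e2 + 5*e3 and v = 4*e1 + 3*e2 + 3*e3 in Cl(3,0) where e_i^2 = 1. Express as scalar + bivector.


In Cl(3,0): e_i^2 = 1, e_ie_j = -e_je_i for i != j.
Scalar part = u . v = 1*4 + (-3)*3 + 5*3
= 4 + (-9) + 15 = 10
e12 coeff = 1*3 - (-3)*4 = 3 - (-12) = 15
e13 coeff = 1*3 - 5*4 = 3 - 20 = -17
e23 coeff = (-3)*3 - 5*3 = -9 - 15 = -24
uv = 10 + 15*e12 - 17*e13 - 24*e23


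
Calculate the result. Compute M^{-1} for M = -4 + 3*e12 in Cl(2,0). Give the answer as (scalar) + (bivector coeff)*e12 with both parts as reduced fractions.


M = -4 + 3*e12, where e12^2 = -1.
Since M commutes with its reverse ~M = a - b*e12, M * ~M = a^2 - b^2*e12^2 = a^2 + b^2.
So M^{-1} = ~M / (a^2 + b^2) = (a - b*e12)/(a^2 + b^2).
a^2 + b^2 = 16 + 9 = 25
Scalar part = -4/25 = -4/25
Bivector coeff = -3/25 = -3/25
M^{-1} = -4/25 - 3/25*e12


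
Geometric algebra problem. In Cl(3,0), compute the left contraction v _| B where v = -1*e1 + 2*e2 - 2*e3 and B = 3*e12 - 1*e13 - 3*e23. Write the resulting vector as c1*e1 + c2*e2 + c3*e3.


Left contraction v _| B = <vB>_1 (grade-1 part of the geometric product vB).
Using e1_|e12 = e2, e2_|e12 = -e1, e1_|e13 = e3, e3_|e13 = -e1, e2_|e23 = e3, e3_|e23 = -e2:
e1 coeff: -v2*b12 - v3*b13 = -(2)*(3) - (-2)*(-1) = -8
e2 coeff: v1*b12 - v3*b23 = (-1)*(3) - (-2)*(-3) = -9
e3 coeff: v1*b13 + v2*b23 = (-1)*(-1) + (2)*(-3) = -5
v _| B = -8*e1 - 9*e2 - 5*e3


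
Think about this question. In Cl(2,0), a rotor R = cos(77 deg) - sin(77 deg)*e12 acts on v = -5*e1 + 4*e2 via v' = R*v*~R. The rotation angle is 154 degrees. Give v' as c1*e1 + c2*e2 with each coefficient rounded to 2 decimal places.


Rotor R = cos(77deg) - sin(77deg)*e12
Rotation angle theta = 2 * 77 = 154 degrees
v' = R*v*~R rotates v by theta.
cos(154deg) = -0.8988, sin(154deg) = 0.4384
v'_1 = -5*cos(154deg) - 4*sin(154deg)
= -5*(-0.8988) - 4*0.4384
= 2.74
v'_2 = -5*sin(154deg) + 4*cos(154deg)
= -5*0.4384 + 4*(-0.8988)
= -5.79
v' = 2.74*e1 - 5.79*e2


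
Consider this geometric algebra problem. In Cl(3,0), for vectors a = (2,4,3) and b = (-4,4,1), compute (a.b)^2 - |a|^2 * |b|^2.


a . b = 2*(-4) + 4*4 + 3*1
= -8 + 16 + 3 = 11
|a|^2 = 2^2 + 4^2 + 3^2 = 29
|b|^2 = (-4)^2 + 4^2 + 1^2 = 33
(a.b)^2 = 11^2 = 121
|a|^2 * |b|^2 = 29 * 33 = 957
Result = 121 - 957 = -836


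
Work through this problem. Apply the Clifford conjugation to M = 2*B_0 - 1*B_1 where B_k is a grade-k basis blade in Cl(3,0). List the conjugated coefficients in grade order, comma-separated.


Clifford conjugate sign for grade k: (-1)^(k(k+1)/2)
Grade 0: (-1)^(0*1/2) = (-1)^0 = 1, coeff 2 -> 2
Grade 1: (-1)^(1*2/2) = (-1)^1 = -1, coeff -1 -> 1
Conjugated coefficients: 2, 1


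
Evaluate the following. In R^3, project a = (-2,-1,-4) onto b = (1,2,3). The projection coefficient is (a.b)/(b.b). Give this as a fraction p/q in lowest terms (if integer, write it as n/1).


Projection coefficient = (a . b) / (b . b)
a . b = (-2)*1 + (-1)*2 + (-4)*3
= -2 + (-2) + (-12) = -16
b . b = 1^2 + 2^2 + 3^2
= 1 + 4 + 9 = 14
Coefficient = -16/14
In lowest terms: -8/7


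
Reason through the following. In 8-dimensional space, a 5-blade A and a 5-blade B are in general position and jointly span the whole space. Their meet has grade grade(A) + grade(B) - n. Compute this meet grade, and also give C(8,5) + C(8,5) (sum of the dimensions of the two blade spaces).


Meet grade = grade(A) + grade(B) - n
= 5 + 5 - 8 = 2
C(8,5) = 56
C(8,5) = 56
dim_A + dim_B = 56 + 56 = 112


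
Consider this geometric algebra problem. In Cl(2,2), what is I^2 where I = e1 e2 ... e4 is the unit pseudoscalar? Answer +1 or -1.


The pseudoscalar I = e1...e_n (product of all n generators) of Cl(p,q) satisfies I^2 = (-1)^(q + n(n-1)/2).
p = 2, q = 2, n = p + q = 4
n(n-1)/2 = 4 * 3 / 2 = 6
Exponent = q + n(n-1)/2 = 2 + 6 = 8
I^2 = (-1)^8 = +1


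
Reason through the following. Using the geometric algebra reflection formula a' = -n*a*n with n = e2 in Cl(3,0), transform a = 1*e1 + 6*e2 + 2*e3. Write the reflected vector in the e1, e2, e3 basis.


Reflection formula: a' = -n*a*n, with n = e2 (unit vector, n^2 = 1).
For reflection through hyperplane perp to e2:
The component along e2 flips sign, others stay.
a = (1, 6, 2)
a' = (1, -6, 2)
a' = 1*e1 - 6*e2 + 2*e3


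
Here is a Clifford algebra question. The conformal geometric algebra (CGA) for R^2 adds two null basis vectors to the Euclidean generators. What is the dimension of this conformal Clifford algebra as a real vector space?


The conformal model of R^2 uses Cl(3,1): the 2 Euclidean generators plus two extra orthogonal generators e+ (e+^2 = +1) and e- (e-^2 = -1), from which the null vectors e0, einf are built.
Number of generators m = 2 + 2 = 4.
dim Cl(p,q) = 2^m = 2^4 = 16


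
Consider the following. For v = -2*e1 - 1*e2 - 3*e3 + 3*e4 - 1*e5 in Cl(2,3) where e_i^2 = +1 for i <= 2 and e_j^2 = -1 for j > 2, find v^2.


v^2 = sum of c_i^2 * e_i^2
Positive signature terms (e_i^2 = +1): (-2)^2 + (-1)^2 = 5
Negative signature terms (e_j^2 = -1): (-3)^2 + 3^2 + (-1)^2 = 19
v^2 = 5 - 19 = -14


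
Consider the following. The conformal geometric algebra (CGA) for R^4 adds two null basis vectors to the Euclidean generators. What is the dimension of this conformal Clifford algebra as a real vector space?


The conformal model of R^4 uses Cl(5,1): the 4 Euclidean generators plus two extra orthogonal generators e+ (e+^2 = +1) and e- (e-^2 = -1), from which the null vectors e0, einf are built.
Number of generators m = 4 + 2 = 6.
dim Cl(p,q) = 2^m = 2^6 = 64


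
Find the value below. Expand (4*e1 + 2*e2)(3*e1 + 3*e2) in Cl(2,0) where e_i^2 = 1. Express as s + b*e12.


Expand: (4*e1 + 2*e2)(3*e1 + 3*e2)
= 4*3*e1e1 + 4*3*e1e2 + 2*3*e2e1 + 2*3*e2e2
Using e1^2 = e2^2 = 1, e2e1 = -e1e2:
Scalar part s = 4*3 + 2*3 = 12 + 6 = 18
Bivector part b = 4*3 - 2*3 = 12 - 6 = 6
uv = 18 + 6*e12


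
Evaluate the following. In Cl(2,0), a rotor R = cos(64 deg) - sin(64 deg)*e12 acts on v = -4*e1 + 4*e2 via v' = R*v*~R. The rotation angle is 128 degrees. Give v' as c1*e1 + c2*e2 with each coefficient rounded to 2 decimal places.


Rotor R = cos(64deg) - sin(64deg)*e12
Rotation angle theta = 2 * 64 = 128 degrees
v' = R*v*~R rotates v by theta.
cos(128deg) = -0.6157, sin(128deg) = 0.7880
v'_1 = -4*cos(128deg) - 4*sin(128deg)
= -4*(-0.6157) - 4*0.7880
= -0.69
v'_2 = -4*sin(128deg) + 4*cos(128deg)
= -4*0.7880 + 4*(-0.6157)
= -5.61
v' = -0.69*e1 - 5.61*e2


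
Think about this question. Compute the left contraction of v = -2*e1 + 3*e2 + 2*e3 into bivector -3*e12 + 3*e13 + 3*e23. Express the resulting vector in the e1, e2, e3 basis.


Left contraction v _| B = <vB>_1 (grade-1 part of the geometric product vB).
Using e1_|e12 = e2, e2_|e12 = -e1, e1_|e13 = e3, e3_|e13 = -e1, e2_|e23 = e3, e3_|e23 = -e2:
e1 coeff: -v2*b12 - v3*b13 = -(3)*(-3) - (2)*(3) = 3
e2 coeff: v1*b12 - v3*b23 = (-2)*(-3) - (2)*(3) = 0
e3 coeff: v1*b13 + v2*b23 = (-2)*(3) + (3)*(3) = 3
v _| B = 3*e1 + 0*e2 + 3*e3


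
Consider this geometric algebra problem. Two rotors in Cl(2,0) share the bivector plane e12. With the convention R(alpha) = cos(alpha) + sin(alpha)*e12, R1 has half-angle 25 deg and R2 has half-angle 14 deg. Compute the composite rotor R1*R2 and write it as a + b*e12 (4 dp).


Same-plane rotors commute and their half-angles add:
R1*R2 = cos(a1 + a2) + sin(a1 + a2)*e12.
a1 + a2 = 25 + 14 = 39 deg
cos(39 deg) = 0.7771
sin(39 deg) = 0.6293
R1*R2 = 0.7771 + 0.6293*e12


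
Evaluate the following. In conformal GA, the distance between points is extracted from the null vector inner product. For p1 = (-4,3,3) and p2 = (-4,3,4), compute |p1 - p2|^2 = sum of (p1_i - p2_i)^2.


p1 - p2 = (0, 0, -1)
|p1 - p2|^2 = 0^2 + 0^2 + (-1)^2
= 0 + 0 + 1
= 1


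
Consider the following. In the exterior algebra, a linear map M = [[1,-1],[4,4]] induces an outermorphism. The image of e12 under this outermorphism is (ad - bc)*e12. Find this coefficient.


The outermorphism of a linear map f sends e1^e2 to f(e1)^f(e2).
f(e1) = 1*e1 + 4*e2
f(e2) = -1*e1 + 4*e2
f(e1) ^ f(e2) = (1*e1 + 4*e2) ^ (-1*e1 + 4*e2)
= 1*4*e12 + 4*(-1)*e21
= (4 - (-4))*e12
= 8*e12
Coefficient = 8


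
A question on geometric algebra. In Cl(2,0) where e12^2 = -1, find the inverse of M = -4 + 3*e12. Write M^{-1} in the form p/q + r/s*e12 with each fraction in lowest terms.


M = -4 + 3*e12, where e12^2 = -1.
Since M commutes with its reverse ~M = a - b*e12, M * ~M = a^2 - b^2*e12^2 = a^2 + b^2.
So M^{-1} = ~M / (a^2 + b^2) = (a - b*e12)/(a^2 + b^2).
a^2 + b^2 = 16 + 9 = 25
Scalar part = -4/25 = -4/25
Bivector coeff = -3/25 = -3/25
M^{-1} = -4/25 - 3/25*e12


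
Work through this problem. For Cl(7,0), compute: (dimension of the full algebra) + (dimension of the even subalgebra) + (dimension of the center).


n = 7 + 0 = 7
Total dim = 2^7 = 128
Even subalgebra dim = 2^6 = 64
n is odd, so center dim = 2
Sum = 128 + 64 + 2 = 194


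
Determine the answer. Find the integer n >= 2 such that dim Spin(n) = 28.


dim Spin(n) = dim so(n) = n(n-1)/2.
Solve n(n-1)/2 = 28, i.e. n^2 - n - 56 = 0.
Discriminant = 1 + 8*28 = 225
n = (1 + sqrt(225))/2 = (1 + 15)/2 = 8


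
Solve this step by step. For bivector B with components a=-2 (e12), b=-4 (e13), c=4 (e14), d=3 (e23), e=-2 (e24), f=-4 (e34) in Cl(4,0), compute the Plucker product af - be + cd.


Plucker relation: af - be + cd
a*f = (-2)*(-4) = 8
b*e = (-4)*(-2) = 8
c*d = 4*3 = 12
af - be + cd = 8 - 8 + 12
= 12


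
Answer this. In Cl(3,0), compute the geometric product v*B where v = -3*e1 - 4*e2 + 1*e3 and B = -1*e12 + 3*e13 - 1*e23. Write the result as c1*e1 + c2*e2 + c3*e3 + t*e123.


vB has grade-1 (vector) and grade-3 (trivector) parts: vB = (v _| B) + (v ^ B).
Vector part <vB>_1:
  e1: -v2*b12 - v3*b13 = -(-4)*(-1) - (1)*(3) = -7
  e2: v1*b12 - v3*b23 = (-3)*(-1) - (1)*(-1) = 4
  e3: v1*b13 + v2*b23 = (-3)*(3) + (-4)*(-1) = -5
Trivector part <vB>_3:
  e123: v1*b23 - v2*b13 + v3*b12 = (-3)*(-1) - (-4)*(3) + (1)*(-1) = 14
vB = -7*e1 + 4*e2 - 5*e3 + 14*e123


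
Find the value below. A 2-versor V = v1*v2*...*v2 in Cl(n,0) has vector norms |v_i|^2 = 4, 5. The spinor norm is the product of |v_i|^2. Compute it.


Spinor norm N(V) = |v1|^2 * |v2|^2 * ... * |v2|^2
= 4 * 5
Running product: 4, 20
N(V) = 20


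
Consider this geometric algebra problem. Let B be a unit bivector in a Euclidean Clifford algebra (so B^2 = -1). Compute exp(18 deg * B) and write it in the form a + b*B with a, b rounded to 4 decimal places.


For a unit bivector B with B^2 = -1, the exponential series gives
e^(theta*B) = cos(theta) + sin(theta)*B (the GA analogue of Euler's formula).
theta = 18 degrees = 0.314159 rad
cos(18 deg) = 0.9511
sin(18 deg) = 0.3090
exp(theta*B) = 0.9511 + 0.3090*B


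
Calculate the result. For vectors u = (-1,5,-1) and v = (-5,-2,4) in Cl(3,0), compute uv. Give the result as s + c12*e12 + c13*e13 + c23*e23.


In Cl(3,0): e_i^2 = 1, e_ie_j = -e_je_i for i != j.
Scalar part = u . v = (-1)*(-5) + 5*(-2) + (-1)*4
= 5 + (-10) + (-4) = -9
e12 coeff = (-1)*(-2) - 5*(-5) = 2 - (-25) = 27
e13 coeff = (-1)*4 - (-1)*(-5) = -4 - 5 = -9
e23 coeff = 5*4 - (-1)*(-2) = 20 - 2 = 18
uv = -9 + 27*e12 - 9*e13 + 18*e23


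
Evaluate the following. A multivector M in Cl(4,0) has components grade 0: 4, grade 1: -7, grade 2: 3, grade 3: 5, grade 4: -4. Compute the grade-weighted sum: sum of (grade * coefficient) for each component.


Grade-weighted sum = sum of grade_k * coefficient_k
0*4 = 0
1*(-7) = -7
2*3 = 6
3*5 = 15
4*(-4) = -16
Total = 0 + (-7) + 6 + 15 + (-16) = -2


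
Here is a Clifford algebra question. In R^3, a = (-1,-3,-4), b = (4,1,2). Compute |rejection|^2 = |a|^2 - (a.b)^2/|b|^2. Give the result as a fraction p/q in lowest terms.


|a|^2 = (-1)^2 + (-3)^2 + (-4)^2 = 26
|b|^2 = 4^2 + 1^2 + 2^2 = 21
a . b = (-1)*4 + (-3)*1 + (-4)*2 = -15
(a.b)^2 = (-15)^2 = 225
|rej|^2 = 26 - 225/21
= (546 - 225)/21
= 321/21
In lowest terms: 107/7


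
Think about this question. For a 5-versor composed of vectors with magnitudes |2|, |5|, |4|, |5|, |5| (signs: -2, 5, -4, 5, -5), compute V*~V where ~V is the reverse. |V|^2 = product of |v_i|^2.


Each vector v_i has |v_i|^2 = s_i^2
Squared scales: (-2)^2 = 4, 5^2 = 25, (-4)^2 = 16, 5^2 = 25, (-5)^2 = 25
|V|^2 = 4 * 25 * 16 * 25 * 25
= 1000000


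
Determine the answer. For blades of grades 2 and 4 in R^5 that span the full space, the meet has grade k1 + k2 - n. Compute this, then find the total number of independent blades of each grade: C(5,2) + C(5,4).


Meet grade = grade(A) + grade(B) - n
= 2 + 4 - 5 = 1
C(5,2) = 10
C(5,4) = 5
dim_A + dim_B = 10 + 5 = 15


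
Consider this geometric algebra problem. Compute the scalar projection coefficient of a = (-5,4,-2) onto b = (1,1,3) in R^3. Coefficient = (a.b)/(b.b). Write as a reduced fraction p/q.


Projection coefficient = (a . b) / (b . b)
a . b = (-5)*1 + 4*1 + (-2)*3
= -5 + 4 + (-6) = -7
b . b = 1^2 + 1^2 + 3^2
= 1 + 1 + 9 = 11
Coefficient = -7/11
In lowest terms: -7/11


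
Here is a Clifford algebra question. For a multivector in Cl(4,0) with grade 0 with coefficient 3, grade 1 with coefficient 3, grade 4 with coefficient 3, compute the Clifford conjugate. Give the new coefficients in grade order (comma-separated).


Clifford conjugate sign for grade k: (-1)^(k(k+1)/2)
Grade 0: (-1)^(0*1/2) = (-1)^0 = 1, coeff 3 -> 3
Grade 1: (-1)^(1*2/2) = (-1)^1 = -1, coeff 3 -> -3
Grade 4: (-1)^(4*5/2) = (-1)^10 = 1, coeff 3 -> 3
Conjugated coefficients: 3, -3, 3
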